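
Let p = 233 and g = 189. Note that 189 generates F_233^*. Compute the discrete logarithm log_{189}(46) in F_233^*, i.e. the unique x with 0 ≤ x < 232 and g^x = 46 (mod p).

Baby-step giant-step with m = ceil(sqrt(232)) = 16.
Baby table (189^j mod 233 for j=0..15):
  0:1  1:189  2:72  3:94  4:58  5:11  6:215  7:93
  8:102  9:172  10:121  11:35  12:91  13:190  14:28  15:166
Giant step factor: 189^(-16) ≡ 23 (mod 233).
Scan 46·23^i mod 233 for i = 0, 1, …:
  i=0: 46   i=1: 126   i=2: 102
Match at i=2, j=8: x = 2·16 + 8 = 40.

40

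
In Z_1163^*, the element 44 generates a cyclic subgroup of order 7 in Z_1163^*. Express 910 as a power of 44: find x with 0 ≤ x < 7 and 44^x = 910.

4

Successive powers of 44 modulo 1163:
  44^0=1  44^1=44  44^2=773  44^3=285  44^4=910
So 44^4 ≡ 910 (mod 1163), giving x = 4.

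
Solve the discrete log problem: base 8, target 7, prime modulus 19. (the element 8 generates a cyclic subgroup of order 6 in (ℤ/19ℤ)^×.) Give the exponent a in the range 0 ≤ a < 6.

2

Successive powers of 8 modulo 19:
  8^0=1  8^1=8  8^2=7
So 8^2 ≡ 7 (mod 19), giving a = 2.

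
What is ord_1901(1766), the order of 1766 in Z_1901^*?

The order of 1766 must divide p − 1 = 1900 = 2^2 · 5^2 · 19.
Divisors: 1, 2, 4, 5, 10, 19, 20, 25, 38, 50, 76, 95, 100, 190, 380, 475, 950, 1900.
Check each in increasing order: 1766^1 ≡ 1766;  1766^2 ≡ 1116;  1766^4 ≡ 301;  1766^5 ≡ 1187;  1766^10 ≡ 328;  1766^19 ≡ 1090;  1766^20 ≡ 1128;  1766^25 ≡ 632;  1766^38 ≡ 1876;  1766^50 ≡ 214;  1766^76 ≡ 625;  1766^95 ≡ 692;  1766^100 ≡ 172;  1766^190 ≡ 1713;  1766^380 ≡ 1126;  1766^475 ≡ 1683;  1766^950 ≡ 1900;  1766^1900 ≡ 1.
Smallest exponent giving 1 is 1900.

1900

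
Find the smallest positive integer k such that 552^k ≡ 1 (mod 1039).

519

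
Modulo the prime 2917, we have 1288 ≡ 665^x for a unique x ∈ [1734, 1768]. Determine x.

1751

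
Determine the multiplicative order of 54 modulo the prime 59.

The order of 54 must divide p − 1 = 58 = 2 · 29.
Divisors: 1, 2, 29, 58.
Check each in increasing order: 54^1 ≡ 54;  54^2 ≡ 25;  54^29 ≡ 58;  54^58 ≡ 1.
Smallest exponent giving 1 is 58.

58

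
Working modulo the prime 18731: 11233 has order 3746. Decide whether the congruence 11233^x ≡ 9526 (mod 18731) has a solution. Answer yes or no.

no

9526 ∈ ⟨11233⟩ iff 9526^3746 ≡ 1 (mod 18731), since |⟨11233⟩| = 3746.
9526^3746 mod 18731 = 3987.
Since 3987 ≠ 1, 9526 does not lie in the subgroup.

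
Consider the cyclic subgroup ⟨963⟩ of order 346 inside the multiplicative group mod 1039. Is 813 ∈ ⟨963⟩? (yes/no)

813 ∈ ⟨963⟩ iff 813^346 ≡ 1 (mod 1039), since |⟨963⟩| = 346.
813^346 mod 1039 = 140.
Since 140 ≠ 1, 813 does not lie in the subgroup.

no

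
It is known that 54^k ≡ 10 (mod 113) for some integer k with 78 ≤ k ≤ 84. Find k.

81

Compute 54^78 mod 113 = 31, then multiply by 54 repeatedly:
  54^78=31  54^79=92  54^80=109  54^81=10
Found 10 at exponent 81.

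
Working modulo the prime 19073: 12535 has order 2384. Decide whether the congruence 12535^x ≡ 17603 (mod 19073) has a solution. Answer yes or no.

17603 ∈ ⟨12535⟩ iff 17603^2384 ≡ 1 (mod 19073), since |⟨12535⟩| = 2384.
17603^2384 mod 19073 = 1.
Since 1 = 1, 17603 lies in the subgroup.

yes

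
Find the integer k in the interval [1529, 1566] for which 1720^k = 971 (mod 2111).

1563

Compute 1720^1529 mod 2111 = 1967, then multiply by 1720 repeatedly:
  1720^1529=1967  1720^1530=1418  1720^1531=755  1720^1532=335  1720^1533=2008
  1720^1534=164  1720^1535=1317  1720^1536=137  1720^1537=1319  1720^1538=1466
  1720^1539=986  1720^1540=787  1720^1541=489  1720^1542=902  1720^1543=1966
  1720^1544=1809  1720^1545=1977  1720^1546=1730  1720^1547=1201  1720^1548=1162
  1720^1549=1634  1720^1550=739  1720^1551=258  1720^1552=450  1720^1553=1374
  1720^1554=1071  1720^1555=1328  1720^1556=58  1720^1557=543  1720^1558=898
  1720^1559=1419  1720^1560=364  1720^1561=1224  1720^1562=613  1720^1563=971
Found 971 at exponent 1563.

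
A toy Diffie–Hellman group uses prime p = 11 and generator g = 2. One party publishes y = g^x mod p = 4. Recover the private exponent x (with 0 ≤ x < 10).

2

Successive powers of 2 modulo 11:
  2^0=1  2^1=2  2^2=4
So 2^2 ≡ 4 (mod 11), giving x = 2.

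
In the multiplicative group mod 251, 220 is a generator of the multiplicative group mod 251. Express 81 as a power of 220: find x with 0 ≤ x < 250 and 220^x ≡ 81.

124

Baby-step giant-step with m = ceil(sqrt(250)) = 16.
Baby table (220^j mod 251 for j=0..15):
  0:1  1:220  2:208  3:78  4:92  5:160  6:60  7:148
  8:181  9:162  10:249  11:62  12:86  13:95  14:67  15:182
Giant step factor: 220^(-16) ≡ 23 (mod 251).
Scan 81·23^i mod 251 for i = 0, 1, …:
  i=0: 81   i=1: 106   i=2: 179   i=3: 101
  i=4: 64   i=5: 217   i=6: 222   i=7: 86
Match at i=7, j=12: x = 7·16 + 12 = 124.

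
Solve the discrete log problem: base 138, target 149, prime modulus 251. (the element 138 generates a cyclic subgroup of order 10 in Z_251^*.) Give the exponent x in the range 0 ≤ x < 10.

Successive powers of 138 modulo 251:
  138^0=1  138^1=138  138^2=219  138^3=102  138^4=20  138^5=250
  138^6=113  138^7=32  138^8=149
So 138^8 ≡ 149 (mod 251), giving x = 8.

8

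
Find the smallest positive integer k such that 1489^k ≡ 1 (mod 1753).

438

The order of 1489 must divide p − 1 = 1752 = 2^3 · 3 · 73.
Divisors: 1, 2, 3, 4, 6, 8, 12, 24, 73, 146, 219, 292, 438, 584, 876, 1752.
Check each in increasing order: 1489^1 ≡ 1489;  1489^2 ≡ 1329;  1489^3 ≡ 1497;  1489^4 ≡ 970;  1489^6 ≡ 675;  1489^8 ≡ 1292;  1489^12 ≡ 1598;  1489^24 ≡ 1236;  1489^73 ≡ 183;  1489^146 ≡ 182;  1489^219 ≡ 1752;  1489^292 ≡ 1570;  1489^438 ≡ 1.
Smallest exponent giving 1 is 438.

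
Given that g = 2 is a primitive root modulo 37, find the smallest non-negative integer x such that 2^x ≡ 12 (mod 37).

Successive powers of 2 modulo 37:
  2^0=1  2^1=2  2^2=4  2^3=8  2^4=16  2^5=32
  2^6=27  2^7=17  2^8=34  2^9=31  2^10=25  2^11=13
  2^12=26  2^13=15  2^14=30  2^15=23  2^16=9  2^17=18
  2^18=36  2^19=35  2^20=33  2^21=29  2^22=21  2^23=5
  2^24=10  2^25=20  2^26=3  2^27=6  2^28=12
So 2^28 ≡ 12 (mod 37), giving x = 28.

28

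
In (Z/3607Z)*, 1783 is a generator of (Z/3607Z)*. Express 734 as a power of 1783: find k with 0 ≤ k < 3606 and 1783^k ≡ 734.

Baby-step giant-step with m = ceil(sqrt(3606)) = 61.
Baby table (1783^j mod 3607 for j=0..60):
  0:1  1:1783  2:1322  3:1755  4:1896  5:809  6:3254  7:1826
  8:2244  9:889  10:1614  11:2983  12:1971  13:1075  14:1408  15:3599
  16:164  17:245  18:388  19:2867  20:742  21:2824  22:3427  23:83
  24:102  25:1516  26:1385  27:2267  28:2221  29:3164  30:64  31:2295
  32:1647  33:503  34:2313  35:1278  36:2657  37:1440  38:2943  39:2791
  40:2300  41:3348  42:3506  43:267  44:3544  45:3095  46:3282  47:1252
  48:3190  49:3138  50:597  51:386  52:2908  53:1705  54:2921  55:3242
  56:2072  57:808  58:1471  59:504  60:489
Giant step factor: 1783^(-61) ≡ 634 (mod 3607).
Scan 734·634^i mod 3607 for i = 0, 1, …:
  i=0: 734   i=1: 53   i=2: 1139   i=3: 726
  i=4: 2195   i=5: 2935   i=6: 3185   i=7: 2977
  i=8: 957   i=9: 762     …   i=22: 1059
  i=23: 504
Match at i=23, j=59: k = 23·61 + 59 = 1462.

1462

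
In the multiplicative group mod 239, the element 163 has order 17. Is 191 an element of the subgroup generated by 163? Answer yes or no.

191 ∈ ⟨163⟩ iff 191^17 ≡ 1 (mod 239), since |⟨163⟩| = 17.
191^17 mod 239 = 215.
Since 215 ≠ 1, 191 does not lie in the subgroup.

no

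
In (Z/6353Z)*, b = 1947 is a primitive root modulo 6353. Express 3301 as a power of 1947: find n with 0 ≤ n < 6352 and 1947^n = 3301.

3398

Baby-step giant-step with m = ceil(sqrt(6352)) = 80.
Baby table (1947^j mod 6353 for j=0..79):
  0:1  1:1947  2:4421  3:5725  4:3413  5:6226  6:498  7:3950
  8:3520  9:4906  10:3423  11:284  12:237  13:4023  14:5885  15:3636
  16:2050  17:1666  18:3672  19:2259  20:1997  21:123  22:4420  23:3778
  24:5345  25:501  26:3438  27:4077  28:3022  29:956  30:6256  31:1731
  32:3167  33:3739  34:5648  35:5966  36:2518  37:4383  38:1622  39:593
  40:4678  41:4217  42:2423  43:3655  44:925  45:3076  46:4446  47:3576
  48:5937  49:3232  50:3234  51:775  52:3264  53:2008  54:2481  55:2227
  56:3223  57:4770  58:5457  59:2563  60:3056  61:3624  62:4098  63:5791
  64:4855  65:5774  66:3521  67:500  68:1491  69:6009  70:3650  71:3896
  72:30  73:1233  74:5570  75:219  76:742  77:2543  78:2234  79:4146
Giant step factor: 1947^(-80) ≡ 1876 (mod 6353).
Scan 3301·1876^i mod 6353 for i = 0, 1, …:
  i=0: 3301   i=1: 4854   i=2: 2255   i=3: 5635
  i=4: 6221   i=5: 135   i=6: 5493   i=7: 302
  i=8: 1135   i=9: 1005     …   i=41: 6320
  i=42: 1622
Match at i=42, j=38: n = 42·80 + 38 = 3398.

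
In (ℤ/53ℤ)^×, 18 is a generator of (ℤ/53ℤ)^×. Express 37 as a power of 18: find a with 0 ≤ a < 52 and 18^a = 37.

Baby-step giant-step with m = ceil(sqrt(52)) = 8.
Baby table (18^j mod 53 for j=0..7):
  0:1  1:18  2:6  3:2  4:36  5:12  6:4  7:19
Giant step factor: 18^(-8) ≡ 42 (mod 53).
Scan 37·42^i mod 53 for i = 0, 1, …:
  i=0: 37   i=1: 17   i=2: 25   i=3: 43
  i=4: 4
Match at i=4, j=6: a = 4·8 + 6 = 38.

38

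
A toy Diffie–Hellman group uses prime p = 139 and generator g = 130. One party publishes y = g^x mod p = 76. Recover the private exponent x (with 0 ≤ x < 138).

Baby-step giant-step with m = ceil(sqrt(138)) = 12.
Baby table (130^j mod 139 for j=0..11):
  0:1  1:130  2:81  3:105  4:28  5:26  6:44  7:21
  8:89  9:33  10:120  11:32
Giant step factor: 130^(-12) ≡ 125 (mod 139).
Scan 76·125^i mod 139 for i = 0, 1, …:
  i=0: 76   i=1: 48   i=2: 23   i=3: 95
  i=4: 60   i=5: 133   i=6: 84   i=7: 75
  i=8: 62   i=9: 105
Match at i=9, j=3: x = 9·12 + 3 = 111.

111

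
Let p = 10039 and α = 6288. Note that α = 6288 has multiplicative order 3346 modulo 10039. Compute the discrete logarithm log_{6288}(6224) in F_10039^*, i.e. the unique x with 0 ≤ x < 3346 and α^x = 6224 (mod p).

329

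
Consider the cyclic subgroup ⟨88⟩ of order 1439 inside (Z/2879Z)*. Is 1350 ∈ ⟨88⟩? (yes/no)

1350 ∈ ⟨88⟩ iff 1350^1439 ≡ 1 (mod 2879), since |⟨88⟩| = 1439.
1350^1439 mod 2879 = 1.
Since 1 = 1, 1350 lies in the subgroup.

yes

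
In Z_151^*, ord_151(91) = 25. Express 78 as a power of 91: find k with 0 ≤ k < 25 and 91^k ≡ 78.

24

Successive powers of 91 modulo 151:
  91^0=1  91^1=91  91^2=127  91^3=81  91^4=123  91^5=19
  91^6=68  91^7=148  91^8=29  91^9=72  91^10=59  91^11=84
  91^12=94  91^13=98  91^14=9  91^15=64  91^16=86  91^17=125
  91^18=50  91^19=20  91^20=8  91^21=124  91^22=110  91^23=44
  91^24=78
So 91^24 ≡ 78 (mod 151), giving k = 24.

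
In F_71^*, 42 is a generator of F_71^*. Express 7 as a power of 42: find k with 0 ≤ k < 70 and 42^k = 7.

17

Baby-step giant-step with m = ceil(sqrt(70)) = 9.
Baby table (42^j mod 71 for j=0..8):
  0:1  1:42  2:60  3:35  4:50  5:41  6:18  7:46
  8:15
Giant step factor: 42^(-9) ≡ 63 (mod 71).
Scan 7·63^i mod 71 for i = 0, 1, …:
  i=0: 7   i=1: 15
Match at i=1, j=8: k = 1·9 + 8 = 17.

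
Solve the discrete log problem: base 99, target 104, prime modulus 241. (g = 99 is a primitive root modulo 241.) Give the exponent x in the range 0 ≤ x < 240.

133

Baby-step giant-step with m = ceil(sqrt(240)) = 16.
Baby table (99^j mod 241 for j=0..15):
  0:1  1:99  2:161  3:33  4:134  5:11  6:125  7:84
  8:122  9:28  10:121  11:170  12:201  13:137  14:67  15:126
Giant step factor: 99^(-16) ≡ 54 (mod 241).
Scan 104·54^i mod 241 for i = 0, 1, …:
  i=0: 104   i=1: 73   i=2: 86   i=3: 65
  i=4: 136   i=5: 114   i=6: 131   i=7: 85
  i=8: 11
Match at i=8, j=5: x = 8·16 + 5 = 133.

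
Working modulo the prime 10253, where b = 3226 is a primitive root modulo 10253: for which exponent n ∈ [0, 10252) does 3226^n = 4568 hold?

Baby-step giant-step with m = ceil(sqrt(10252)) = 102.
Baby table (3226^j mod 10253 for j=0..101):
  0:1  1:3226  2:281  3:4242  4:7190  5:2654  6:549  7:7558
  8:474  9:1427  10:10158  11:1120  12:4064  13:7130  14:3901  15:4195
  16:9363  17:9953  18:6235  19:7977  20:9025  21:6383  22:3534  23:9601
  24:8766  25:1342  26:2526  27:7994  28:2349  29:907  30:3877  31:8795
  32:2619  33:422  34:7976  35:5799  36:6102  37:9545  38:2411  39:6112
  40:793  41:5221  42:7520  43:922  44:1002  45:2757  46:4731  47:5742
  48:6774  49:3781  50:6689  51:6402  52:3310  53:4687  54:7340  55:4663
  56:1687  57:8172  58:2409  59:9913  60:231  61:6990  62:3393  63:5867
  64:10157  65:8147  66:3783  67:2888  68:6964  69:1541  70:8814  71:2395
  72:5761  73:6550  74:9120  75:5263  76:9723  77:2471  78:4865  79:7400
  80:3416  81:8294  82:6367  83:3183  84:5105  85:2412  86:9338  87:1074
  88:9463  89:4457  90:3576  91:1551  92:62  93:5205  94:7169  95:6679
  96:4901  97:500  98:3279  99:7211  100:8882  101:6450
Giant step factor: 3226^(-102) ≡ 47 (mod 10253).
Scan 4568·47^i mod 10253 for i = 0, 1, …:
  i=0: 4568   i=1: 9636   i=2: 1760   i=3: 696
  i=4: 1953   i=5: 9767   i=6: 7917   i=7: 2991
  i=8: 7288   i=9: 4187     …   i=32: 4363
  i=33: 1
Match at i=33, j=0: n = 33·102 + 0 = 3366.

3366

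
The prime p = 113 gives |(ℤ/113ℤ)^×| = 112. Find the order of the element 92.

112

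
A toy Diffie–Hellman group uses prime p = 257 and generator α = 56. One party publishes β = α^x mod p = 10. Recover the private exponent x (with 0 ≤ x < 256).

91

Baby-step giant-step with m = ceil(sqrt(256)) = 16.
Baby table (56^j mod 257 for j=0..15):
  0:1  1:56  2:52  3:85  4:134  5:51  6:29  7:82
  8:223  9:152  10:31  11:194  12:70  13:65  14:42  15:39
Giant step factor: 56^(-16) ≡ 255 (mod 257).
Scan 10·255^i mod 257 for i = 0, 1, …:
  i=0: 10   i=1: 237   i=2: 40   i=3: 177
  i=4: 160   i=5: 194
Match at i=5, j=11: x = 5·16 + 11 = 91.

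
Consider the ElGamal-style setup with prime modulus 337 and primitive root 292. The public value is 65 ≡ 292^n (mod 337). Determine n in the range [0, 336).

133

Baby-step giant-step with m = ceil(sqrt(336)) = 19.
Baby table (292^j mod 337 for j=0..18):
  0:1  1:292  2:3  3:202  4:9  5:269  6:27  7:133
  8:81  9:62  10:243  11:186  12:55  13:221  14:165  15:326
  16:158  17:304  18:137
Giant step factor: 292^(-19) ≡ 177 (mod 337).
Scan 65·177^i mod 337 for i = 0, 1, …:
  i=0: 65   i=1: 47   i=2: 231   i=3: 110
  i=4: 261   i=5: 28   i=6: 238   i=7: 1
Match at i=7, j=0: n = 7·19 + 0 = 133.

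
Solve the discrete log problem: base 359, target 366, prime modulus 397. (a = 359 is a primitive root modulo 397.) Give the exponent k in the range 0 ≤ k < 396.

90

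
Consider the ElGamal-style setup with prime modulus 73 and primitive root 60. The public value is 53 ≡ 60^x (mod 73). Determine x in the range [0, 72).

43

Baby-step giant-step with m = ceil(sqrt(72)) = 9.
Baby table (60^j mod 73 for j=0..8):
  0:1  1:60  2:23  3:66  4:18  5:58  6:49  7:20
  8:32
Giant step factor: 60^(-9) ≡ 10 (mod 73).
Scan 53·10^i mod 73 for i = 0, 1, …:
  i=0: 53   i=1: 19   i=2: 44   i=3: 2
  i=4: 20
Match at i=4, j=7: x = 4·9 + 7 = 43.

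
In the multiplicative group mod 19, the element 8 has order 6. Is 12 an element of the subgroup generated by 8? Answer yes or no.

yes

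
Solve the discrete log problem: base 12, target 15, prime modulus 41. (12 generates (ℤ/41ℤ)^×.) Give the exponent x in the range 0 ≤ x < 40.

31

Successive powers of 12 modulo 41:
  12^0=1  12^1=12  12^2=21  12^3=6  12^4=31  12^5=3
  12^6=36  12^7=22  12^8=18  12^9=11  12^10=9  12^11=26
  12^12=25  12^13=13  12^14=33  12^15=27  12^16=37  12^17=34
  12^18=39  12^19=17  12^20=40  12^21=29  12^22=20  12^23=35
  12^24=10  12^25=38  12^26=5  12^27=19  12^28=23  12^29=30
  12^30=32  12^31=15
So 12^31 ≡ 15 (mod 41), giving x = 31.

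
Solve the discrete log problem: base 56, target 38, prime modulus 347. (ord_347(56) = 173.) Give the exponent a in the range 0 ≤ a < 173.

Baby-step giant-step with m = ceil(sqrt(173)) = 14.
Baby table (56^j mod 347 for j=0..13):
  0:1  1:56  2:13  3:34  4:169  5:95  6:115  7:194
  8:107  9:93  10:3  11:168  12:39  13:102
Giant step factor: 56^(-14) ≡ 167 (mod 347).
Scan 38·167^i mod 347 for i = 0, 1, …:
  i=0: 38   i=1: 100   i=2: 44   i=3: 61
  i=4: 124   i=5: 235   i=6: 34
Match at i=6, j=3: a = 6·14 + 3 = 87.

87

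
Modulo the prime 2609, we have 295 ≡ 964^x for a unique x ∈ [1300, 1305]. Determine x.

Compute 964^1300 mod 2609 = 2395, then multiply by 964 repeatedly:
  964^1300=2395  964^1301=2424  964^1302=1681  964^1303=295
Found 295 at exponent 1303.

1303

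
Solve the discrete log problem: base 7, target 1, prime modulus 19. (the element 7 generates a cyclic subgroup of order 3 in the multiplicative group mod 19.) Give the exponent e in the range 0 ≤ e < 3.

0

Successive powers of 7 modulo 19:
  7^0=1
So 7^0 ≡ 1 (mod 19), giving e = 0.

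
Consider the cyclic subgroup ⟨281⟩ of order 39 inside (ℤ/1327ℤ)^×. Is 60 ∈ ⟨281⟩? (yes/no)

yes

60 ∈ ⟨281⟩ iff 60^39 ≡ 1 (mod 1327), since |⟨281⟩| = 39.
60^39 mod 1327 = 1.
Since 1 = 1, 60 lies in the subgroup.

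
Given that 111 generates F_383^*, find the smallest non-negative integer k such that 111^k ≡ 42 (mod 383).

88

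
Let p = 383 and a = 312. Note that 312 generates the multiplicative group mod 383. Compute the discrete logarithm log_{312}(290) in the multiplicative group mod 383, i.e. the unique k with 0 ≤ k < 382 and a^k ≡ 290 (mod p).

Successive powers of 312 modulo 383:
  312^0=1  312^1=312  312^2=62  312^3=194  312^4=14  312^5=155
  312^6=102  312^7=35  312^8=196  312^9=255  312^10=279  312^11=107
  312^12=63  312^13=123  312^14=76  312^15=349  312^16=116  312^17=190
  312^18=298  312^19=290
So 312^19 ≡ 290 (mod 383), giving k = 19.

19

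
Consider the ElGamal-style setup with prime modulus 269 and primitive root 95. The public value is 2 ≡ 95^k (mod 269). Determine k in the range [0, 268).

171

Baby-step giant-step with m = ceil(sqrt(268)) = 17.
Baby table (95^j mod 269 for j=0..16):
  0:1  1:95  2:148  3:72  4:115  5:165  6:73  7:210
  8:44  9:145  10:56  11:209  12:218  13:266  14:253  15:94
  16:53
Giant step factor: 95^(-17) ≡ 46 (mod 269).
Scan 2·46^i mod 269 for i = 0, 1, …:
  i=0: 2   i=1: 92   i=2: 197   i=3: 185
  i=4: 171   i=5: 65   i=6: 31   i=7: 81
  i=8: 229   i=9: 43   i=10: 95
Match at i=10, j=1: k = 10·17 + 1 = 171.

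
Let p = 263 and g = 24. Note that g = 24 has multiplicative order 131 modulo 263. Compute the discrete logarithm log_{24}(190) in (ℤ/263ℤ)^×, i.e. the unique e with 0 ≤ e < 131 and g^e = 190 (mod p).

27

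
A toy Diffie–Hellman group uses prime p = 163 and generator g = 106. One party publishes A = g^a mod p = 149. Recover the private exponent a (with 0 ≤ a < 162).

29

Baby-step giant-step with m = ceil(sqrt(162)) = 13.
Baby table (106^j mod 163 for j=0..12):
  0:1  1:106  2:152  3:138  4:121  5:112  6:136  7:72
  8:134  9:23  10:156  11:73  12:77
Giant step factor: 106^(-13) ≡ 68 (mod 163).
Scan 149·68^i mod 163 for i = 0, 1, …:
  i=0: 149   i=1: 26   i=2: 138
Match at i=2, j=3: a = 2·13 + 3 = 29.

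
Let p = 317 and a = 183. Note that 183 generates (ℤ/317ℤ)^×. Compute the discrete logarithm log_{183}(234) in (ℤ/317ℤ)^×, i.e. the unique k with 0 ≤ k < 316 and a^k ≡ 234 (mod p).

Baby-step giant-step with m = ceil(sqrt(316)) = 18.
Baby table (183^j mod 317 for j=0..17):
  0:1  1:183  2:204  3:243  4:89  5:120  6:87  7:71
  8:313  9:219  10:135  11:296  12:278  13:154  14:286  15:33
  16:16  17:75
Giant step factor: 183^(-18) ≡ 172 (mod 317).
Scan 234·172^i mod 317 for i = 0, 1, …:
  i=0: 234   i=1: 306   i=2: 10   i=3: 135
Match at i=3, j=10: k = 3·18 + 10 = 64.

64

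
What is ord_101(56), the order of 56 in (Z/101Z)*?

25

The order of 56 must divide p − 1 = 100 = 2^2 · 5^2.
Divisors: 1, 2, 4, 5, 10, 20, 25, 50, 100.
Check each in increasing order: 56^1 ≡ 56;  56^2 ≡ 5;  56^4 ≡ 25;  56^5 ≡ 87;  56^10 ≡ 95;  56^20 ≡ 36;  56^25 ≡ 1.
Smallest exponent giving 1 is 25.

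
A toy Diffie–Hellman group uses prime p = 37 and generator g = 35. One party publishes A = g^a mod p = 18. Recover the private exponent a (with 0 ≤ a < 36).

Successive powers of 35 modulo 37:
  35^0=1  35^1=35  35^2=4  35^3=29  35^4=16  35^5=5
  35^6=27  35^7=20  35^8=34  35^9=6  35^10=25  35^11=24
  35^12=26  35^13=22  35^14=30  35^15=14  35^16=9  35^17=19
  35^18=36  35^19=2  35^20=33  35^21=8  35^22=21  35^23=32
  35^24=10  35^25=17  35^26=3  35^27=31  35^28=12  35^29=13
  35^30=11  35^31=15  35^32=7  35^33=23  35^34=28  35^35=18
So 35^35 ≡ 18 (mod 37), giving a = 35.

35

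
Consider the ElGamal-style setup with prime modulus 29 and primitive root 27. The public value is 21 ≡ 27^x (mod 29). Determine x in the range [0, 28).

Successive powers of 27 modulo 29:
  27^0=1  27^1=27  27^2=4  27^3=21
So 27^3 ≡ 21 (mod 29), giving x = 3.

3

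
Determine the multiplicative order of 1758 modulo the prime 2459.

2458

The order of 1758 must divide p − 1 = 2458 = 2 · 1229.
Divisors: 1, 2, 1229, 2458.
Check each in increasing order: 1758^1 ≡ 1758;  1758^2 ≡ 2060;  1758^1229 ≡ 2458;  1758^2458 ≡ 1.
Smallest exponent giving 1 is 2458.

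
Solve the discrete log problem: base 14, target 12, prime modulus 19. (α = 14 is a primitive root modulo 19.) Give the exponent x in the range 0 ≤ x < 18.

15

Successive powers of 14 modulo 19:
  14^0=1  14^1=14  14^2=6  14^3=8  14^4=17  14^5=10
  14^6=7  14^7=3  14^8=4  14^9=18  14^10=5  14^11=13
  14^12=11  14^13=2  14^14=9  14^15=12
So 14^15 ≡ 12 (mod 19), giving x = 15.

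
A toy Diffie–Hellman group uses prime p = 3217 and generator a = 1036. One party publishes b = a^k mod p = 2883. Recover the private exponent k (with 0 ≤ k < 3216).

Baby-step giant-step with m = ceil(sqrt(3216)) = 57.
Baby table (1036^j mod 3217 for j=0..56):
  0:1  1:1036  2:2035  3:1125  4:946  5:2088  6:1344  7:2640
  8:590  9:10  10:709  11:1048  12:1599  13:3026  14:1578  15:572
  16:664  17:2683  18:100  19:656  20:829  21:3122  22:1307  23:2912
  24:2503  25:206  26:1094  27:1000  28:126  29:1856  30:2267  31:202
  32:167  33:2511  34:2060  35:1289  36:349  37:1260  38:2475  39:151
  40:2020  41:1670  42:2591  43:1298  44:22  45:273  46:2949  47:2231
  48:1510  49:898  50:615  51:174  52:112  53:220  54:2730  55:537
  56:3008
Giant step factor: 1036^(-57) ≡ 2247 (mod 3217).
Scan 2883·2247^i mod 3217 for i = 0, 1, …:
  i=0: 2883   i=1: 2280   i=2: 1696   i=3: 1984
  i=4: 2503
Match at i=4, j=24: k = 4·57 + 24 = 252.

252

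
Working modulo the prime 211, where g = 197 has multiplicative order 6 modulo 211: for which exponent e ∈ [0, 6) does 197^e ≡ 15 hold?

Successive powers of 197 modulo 211:
  197^0=1  197^1=197  197^2=196  197^3=210  197^4=14  197^5=15
So 197^5 ≡ 15 (mod 211), giving e = 5.

5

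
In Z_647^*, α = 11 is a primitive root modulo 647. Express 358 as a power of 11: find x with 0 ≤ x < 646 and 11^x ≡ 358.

339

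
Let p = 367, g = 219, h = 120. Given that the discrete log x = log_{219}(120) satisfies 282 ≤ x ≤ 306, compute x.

Compute 219^282 mod 367 = 329, then multiply by 219 repeatedly:
  219^282=329  219^283=119  219^284=4  219^285=142  219^286=270
  219^287=43  219^288=242  219^289=150  219^290=187  219^291=216
  219^292=328  219^293=267  219^294=120
Found 120 at exponent 294.

294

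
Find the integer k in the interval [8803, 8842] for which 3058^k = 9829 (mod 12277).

Compute 3058^8803 mod 12277 = 3715, then multiply by 3058 repeatedly:
  3058^8803=3715  3058^8804=4245  3058^8805=4421  3058^8806=2441  3058^8807=162
  3058^8808=4316  3058^8809=553  3058^8810=9125  3058^8811=10906  3058^8812=6216
  3058^8813=3732  3058^8814=7123  3058^8815=2736  3058^8816=6051  3058^8817=2519
  3058^8818=5423  3058^8819=9584  3058^8820=2673  3058^8821=9829
Found 9829 at exponent 8821.

8821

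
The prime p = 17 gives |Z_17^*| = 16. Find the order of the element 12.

16

The order of 12 must divide p − 1 = 16 = 2^4.
Divisors: 1, 2, 4, 8, 16.
Check each in increasing order: 12^1 ≡ 12;  12^2 ≡ 8;  12^4 ≡ 13;  12^8 ≡ 16;  12^16 ≡ 1.
Smallest exponent giving 1 is 16.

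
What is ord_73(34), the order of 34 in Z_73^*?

The order of 34 must divide p − 1 = 72 = 2^3 · 3^2.
Divisors: 1, 2, 3, 4, 6, 8, 9, 12, 18, 24, 36, 72.
Check each in increasing order: 34^1 ≡ 34;  34^2 ≡ 61;  34^3 ≡ 30;  34^4 ≡ 71;  34^6 ≡ 24;  34^8 ≡ 4;  34^9 ≡ 63;  34^12 ≡ 65;  34^18 ≡ 27;  34^24 ≡ 64;  34^36 ≡ 72;  34^72 ≡ 1.
Smallest exponent giving 1 is 72.

72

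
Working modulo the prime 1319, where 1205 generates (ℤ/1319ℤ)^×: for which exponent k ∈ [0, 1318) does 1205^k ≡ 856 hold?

453

Baby-step giant-step with m = ceil(sqrt(1318)) = 37.
Baby table (1205^j mod 1319 for j=0..36):
  0:1  1:1205  2:1125  3:1012  4:704  5:203  6:600  7:188
  8:991  9:460  10:320  11:452  12:1232  13:685  14:1050  15:329
  16:745  17:805  18:560  19:791  20:837  21:869  22:1178  23:246
  24:974  25:1079  26:980  27:395  28:1135  29:1191  30:83  31:1090
  32:1045  33:899  34:396  35:1021  36:997
Giant step factor: 1205^(-37) ≡ 1266 (mod 1319).
Scan 856·1266^i mod 1319 for i = 0, 1, …:
  i=0: 856   i=1: 797   i=2: 1286   i=3: 430
  i=4: 952   i=5: 985   i=6: 555   i=7: 922
  i=8: 1256   i=9: 701   i=10: 1098   i=11: 1161
  i=12: 460
Match at i=12, j=9: k = 12·37 + 9 = 453.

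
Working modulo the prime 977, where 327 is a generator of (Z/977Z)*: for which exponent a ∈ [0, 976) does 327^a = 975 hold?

Baby-step giant-step with m = ceil(sqrt(976)) = 32.
Baby table (327^j mod 977 for j=0..31):
  0:1  1:327  2:436  3:907  4:558  5:744  6:15  7:20
  8:678  9:904  10:554  11:413  12:225  13:300  14:400  15:859
  16:494  17:333  18:444  19:592  20:138  21:184  22:571  23:110
  24:798  25:87  26:116  27:806  28:749  29:673  30:246  31:328
Giant step factor: 327^(-32) ≡ 105 (mod 977).
Scan 975·105^i mod 977 for i = 0, 1, …:
  i=0: 975   i=1: 767   i=2: 421   i=3: 240
  i=4: 775   i=5: 284   i=6: 510   i=7: 792
  i=8: 115   i=9: 351     …   i=28: 376
  i=29: 400
Match at i=29, j=14: a = 29·32 + 14 = 942.

942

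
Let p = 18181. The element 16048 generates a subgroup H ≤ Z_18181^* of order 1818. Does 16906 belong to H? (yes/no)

yes

16906 ∈ ⟨16048⟩ iff 16906^1818 ≡ 1 (mod 18181), since |⟨16048⟩| = 1818.
16906^1818 mod 18181 = 1.
Since 1 = 1, 16906 lies in the subgroup.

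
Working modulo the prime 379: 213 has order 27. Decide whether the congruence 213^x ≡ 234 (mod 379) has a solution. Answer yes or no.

yes

234 ∈ ⟨213⟩ iff 234^27 ≡ 1 (mod 379), since |⟨213⟩| = 27.
234^27 mod 379 = 1.
Since 1 = 1, 234 lies in the subgroup.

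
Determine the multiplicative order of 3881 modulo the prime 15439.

15438

The order of 3881 must divide p − 1 = 15438 = 2 · 3 · 31 · 83.
Divisors: 1, 2, 3, 6, 31, 62, 83, 93, 166, 186, 249, 498, 2573, 5146, 7719, 15438.
Check each in increasing order: 3881^1 ≡ 3881;  3881^2 ≡ 9136;  3881^3 ≡ 8872;  3881^6 ≡ 4362;  3881^31 ≡ 5201;  3881^62 ≡ 1273;  3881^83 ≡ 14745;  3881^93 ≡ 12981;  3881^166 ≡ 3027;  3881^186 ≡ 5115;  3881^249 ≡ 14405;  3881^498 ≡ 3865;  3881^2573 ≡ 7496;  3881^5146 ≡ 7495;  3881^7719 ≡ 15438;  3881^15438 ≡ 1.
Smallest exponent giving 1 is 15438.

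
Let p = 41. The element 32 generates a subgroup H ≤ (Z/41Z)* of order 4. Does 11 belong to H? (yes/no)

no

⟨32⟩ has order 4; its elements mod 41 are {1, 9, 32, 40}.
11 is not in this set.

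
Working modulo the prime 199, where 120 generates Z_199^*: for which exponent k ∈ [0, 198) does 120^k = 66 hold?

86

Baby-step giant-step with m = ceil(sqrt(198)) = 15.
Baby table (120^j mod 199 for j=0..14):
  0:1  1:120  2:72  3:83  4:10  5:6  6:123  7:34
  8:100  9:60  10:36  11:141  12:5  13:3  14:161
Giant step factor: 120^(-15) ≡ 82 (mod 199).
Scan 66·82^i mod 199 for i = 0, 1, …:
  i=0: 66   i=1: 39   i=2: 14   i=3: 153
  i=4: 9   i=5: 141
Match at i=5, j=11: k = 5·15 + 11 = 86.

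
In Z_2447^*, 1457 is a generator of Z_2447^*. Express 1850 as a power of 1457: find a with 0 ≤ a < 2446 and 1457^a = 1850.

Baby-step giant-step with m = ceil(sqrt(2446)) = 50.
Baby table (1457^j mod 2447 for j=0..49):
  0:1  1:1457  2:1300  3:122  4:1570  5:1992  6:202  7:674
  8:771  9:174  10:1477  11:1076  12:1652  13:1563  14:1581  15:890
  16:2267  17:2016  18:912  19:63  20:1252  21:1149  22:345  23:1030
  24:699  25:491  26:863  27:2080  28:1174  29:65  30:1719  31:1302
  32:589  33:1723  34:2236  35:895  36:2211  37:1175  38:1522  39:572
  40:1424  41:2159  42:1268  43:2438  44:1569  45:535  46:1349  47:552
  48:1648  49:629
Giant step factor: 1457^(-50) ≡ 1568 (mod 2447).
Scan 1850·1568^i mod 2447 for i = 0, 1, …:
  i=0: 1850   i=1: 1105   i=2: 164   i=3: 217
  i=4: 123   i=5: 1998   i=6: 704   i=7: 275
  i=8: 528   i=9: 818     …   i=43: 94
  i=44: 572
Match at i=44, j=39: a = 44·50 + 39 = 2239.

2239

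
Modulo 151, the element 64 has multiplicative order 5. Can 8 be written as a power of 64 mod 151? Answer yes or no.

yes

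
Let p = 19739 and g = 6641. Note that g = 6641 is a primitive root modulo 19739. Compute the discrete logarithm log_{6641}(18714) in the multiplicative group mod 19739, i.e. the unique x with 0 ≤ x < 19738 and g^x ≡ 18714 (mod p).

9879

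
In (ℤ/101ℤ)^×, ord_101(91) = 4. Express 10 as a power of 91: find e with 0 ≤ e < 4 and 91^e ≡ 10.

Successive powers of 91 modulo 101:
  91^0=1  91^1=91  91^2=100  91^3=10
So 91^3 ≡ 10 (mod 101), giving e = 3.

3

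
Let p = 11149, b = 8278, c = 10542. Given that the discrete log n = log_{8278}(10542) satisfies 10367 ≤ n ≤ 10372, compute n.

Compute 8278^10367 mod 11149 = 1183, then multiply by 8278 repeatedly:
  8278^10367=1183  8278^10368=4052  8278^10369=6264  8278^10370=10542
Found 10542 at exponent 10370.

10370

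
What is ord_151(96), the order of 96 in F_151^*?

The order of 96 must divide p − 1 = 150 = 2 · 3 · 5^2.
Divisors: 1, 2, 3, 5, 6, 10, 15, 25, 30, 50, 75, 150.
Check each in increasing order: 96^1 ≡ 96;  96^2 ≡ 5;  96^3 ≡ 27;  96^5 ≡ 135;  96^6 ≡ 125;  96^10 ≡ 105;  96^15 ≡ 132;  96^25 ≡ 119;  96^30 ≡ 59;  96^50 ≡ 118;  96^75 ≡ 150;  96^150 ≡ 1.
Smallest exponent giving 1 is 150.

150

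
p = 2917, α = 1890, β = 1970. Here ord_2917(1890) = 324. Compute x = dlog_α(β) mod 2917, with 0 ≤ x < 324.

Baby-step giant-step with m = ceil(sqrt(324)) = 18.
Baby table (1890^j mod 2917 for j=0..17):
  0:1  1:1890  2:1692  3:848  4:1287  5:2569  6:1522  7:418
  8:2430  9:1342  10:1507  11:1238  12:386  13:290  14:2621  15:624
  16:892  17:2771
Giant step factor: 1890^(-18) ≡ 427 (mod 2917).
Scan 1970·427^i mod 2917 for i = 0, 1, …:
  i=0: 1970   i=1: 1094   i=2: 418
Match at i=2, j=7: x = 2·18 + 7 = 43.

43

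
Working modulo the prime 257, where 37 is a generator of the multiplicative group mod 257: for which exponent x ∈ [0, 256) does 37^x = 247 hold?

229

Baby-step giant-step with m = ceil(sqrt(256)) = 16.
Baby table (37^j mod 257 for j=0..15):
  0:1  1:37  2:84  3:24  4:117  5:217  6:62  7:238
  8:68  9:203  10:58  11:90  12:246  13:107  14:104  15:250
Giant step factor: 37^(-16) ≡ 128 (mod 257).
Scan 247·128^i mod 257 for i = 0, 1, …:
  i=0: 247   i=1: 5   i=2: 126   i=3: 194
  i=4: 160   i=5: 177   i=6: 40   i=7: 237
  i=8: 10   i=9: 252     …   i=13: 80
  i=14: 217
Match at i=14, j=5: x = 14·16 + 5 = 229.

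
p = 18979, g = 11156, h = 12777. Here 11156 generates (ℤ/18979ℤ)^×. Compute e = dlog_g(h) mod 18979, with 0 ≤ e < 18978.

Baby-step giant-step with m = ceil(sqrt(18978)) = 138.
Baby table (11156^j mod 18979 for j=0..137):
  0:1  1:11156  2:11033  3:5333  4:14762  5:4089  6:10347  7:854
  8:18745  9:8598  10:18401  11:4692  12:18849  13:11103  14:8114  15:8933
  16:16798  17:18821  18:2399  19:2854  20:11441  21:2021  22:18203  23:16347
  24:16900  25:17993  26:8004  27:15408  28:17824  29:1561  30:10773  31:8560
  32:12011  33:2976  34:5985  35:538  36:4564  37:14306  38:3325  39:8734
  40:17297  41:5839  42:3956  43:6961  44:13827  45:11679  46:89  47:5976
  48:14008  49:162  50:4267  51:3320  52:9891  53:90  54:17132  55:6062
  56:5495  57:50  58:7409  59:1259  60:944  61:16898  62:14660  63:4917
  64:4742  65:7279  66:12362  67:9058  68:6852  69:12479  70:4759  71:7141
  72:10133  73:4824  74:11079  75:6076  76:9847  77:2680  78:6155  79:18137
  80:1253  81:9924  82:7637  83:1641  84:11240  85:18166  86:2134  87:7238
  88:10462  89:12201  90:15947  91:14565  92:7921  93:452  94:13077  95:14418
  96:183  97:10795  98:7265  99:8010  100:6428  101:8106  102:14580  103:4450
  104:14115  105:17156  106:8100  107:4581  108:14168  109:1096  110:4500  111:2545
  112:18415  113:9044  114:2500  115:9849  116:6013  117:9242  118:9824  119:11798
  120:18102  121:9352  122:3349  123:10772  124:16383  125:978  126:16622  127:10202
  128:15428  129:13196  130:13452  131:3559  132:136  133:17875  134:1147  135:4086
  136:14837  137:5713
Giant step factor: 11156^(-138) ≡ 18198 (mod 18979).
Scan 12777·18198^i mod 18979 for i = 0, 1, …:
  i=0: 12777   i=1: 4117   i=2: 11053   i=3: 3052
  i=4: 7742   i=5: 7799   i=6: 1240   i=7: 18468
  i=8: 532   i=9: 2046     …   i=104: 15683
  i=105: 12011
Match at i=105, j=32: e = 105·138 + 32 = 14522.

14522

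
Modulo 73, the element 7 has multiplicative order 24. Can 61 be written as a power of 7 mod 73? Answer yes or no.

no

61 ∈ ⟨7⟩ iff 61^24 ≡ 1 (mod 73), since |⟨7⟩| = 24.
61^24 mod 73 = 8.
Since 8 ≠ 1, 61 does not lie in the subgroup.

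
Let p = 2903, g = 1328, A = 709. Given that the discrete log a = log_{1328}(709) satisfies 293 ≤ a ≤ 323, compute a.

Compute 1328^293 mod 2903 = 1260, then multiply by 1328 repeatedly:
  1328^293=1260  1328^294=1152  1328^295=2878  1328^296=1636  1328^297=1164
  1328^298=1396  1328^299=1774  1328^300=1539  1328^301=80  1328^302=1732
  1328^303=920  1328^304=2500  1328^305=1871  1328^306=2623  1328^307=2647
  1328^308=2586  1328^309=2862  1328^310=709
Found 709 at exponent 310.

310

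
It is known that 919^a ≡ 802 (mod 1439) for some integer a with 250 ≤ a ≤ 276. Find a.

265

Compute 919^250 mod 1439 = 1296, then multiply by 919 repeatedly:
  919^250=1296  919^251=971  919^252=169  919^253=1338  919^254=716
  919^255=381  919^256=462  919^257=73  919^258=893  919^259=437
  919^260=122  919^261=1315  919^262=1164  919^263=539  919^264=325
  919^265=802
Found 802 at exponent 265.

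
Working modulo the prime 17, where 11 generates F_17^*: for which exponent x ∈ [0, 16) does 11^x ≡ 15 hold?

Successive powers of 11 modulo 17:
  11^0=1  11^1=11  11^2=2  11^3=5  11^4=4  11^5=10
  11^6=8  11^7=3  11^8=16  11^9=6  11^10=15
So 11^10 ≡ 15 (mod 17), giving x = 10.

10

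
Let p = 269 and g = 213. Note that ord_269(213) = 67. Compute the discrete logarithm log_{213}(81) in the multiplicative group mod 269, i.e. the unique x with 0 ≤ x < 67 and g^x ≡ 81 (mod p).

Baby-step giant-step with m = ceil(sqrt(67)) = 9.
Baby table (213^j mod 269 for j=0..8):
  0:1  1:213  2:177  3:41  4:125  5:263  6:67  7:14
  8:23
Giant step factor: 213^(-9) ≡ 118 (mod 269).
Scan 81·118^i mod 269 for i = 0, 1, …:
  i=0: 81   i=1: 143   i=2: 196   i=3: 263
Match at i=3, j=5: x = 3·9 + 5 = 32.

32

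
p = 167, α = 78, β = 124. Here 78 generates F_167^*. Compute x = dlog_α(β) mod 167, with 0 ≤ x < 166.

138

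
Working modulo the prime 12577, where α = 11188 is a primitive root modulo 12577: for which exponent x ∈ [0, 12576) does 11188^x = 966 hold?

3698

Baby-step giant-step with m = ceil(sqrt(12576)) = 113.
Baby table (11188^j mod 12577 for j=0..112):
  0:1  1:11188  2:5040  3:4829  4:8637  5:1665  6:1483  7:2741
  8:3582  9:5094  10:5285  11:4103  12:10891  13:2532  14:4612  15:8202
  16:2184  17:10058  18:2485  19:7010  20:10285  21:1607  22:6583  23:12269
  24:194  25:7228  26:9331  27:6128  28:2837  29:8585  30:11008  31:3520
  32:3173  33:7230  34:6553  35:3631  36:12495  37:705  38:1761  39:6486
  40:8655  41:1817  42:4164  43:1624  44:8124  45:9910  46:6825  47:3133
  48:12482  49:6185  50:11703  51:6594  52:9567  53:5326  54:10039  55:3722
  56:11866  57:6573  58:1005  59:102  60:9246  61:11000  62:2055  63:584
  64:6329  65:342  66:2888  67:631  68:3931  69:10836  70:3465  71:4106
  72:6724  73:5075  74:6522  75:8959  76:7179  77:1930  78:10708  79:5179
  80:413  81:4885  82:6315  83:7211  84:7790  85:8487  86:8783  87:103
  88:7857  89:3463  90:6884  91:9221  92:7994  93:1825  94:5629  95:4213
  96:9025  97:3544  98:7568  99:2420  100:9256  101:9687  102:2147  103:11143
  104:4660  105:4415  106:5141  107:2887  108:2020  109:11468  110:6007  111:7405
  112:2441
Giant step factor: 11188^(-113) ≡ 10782 (mod 12577).
Scan 966·10782^i mod 12577 for i = 0, 1, …:
  i=0: 966   i=1: 1656   i=2: 8229   i=3: 6920
  i=4: 4676   i=5: 8016   i=6: 11945   i=7: 2510
  i=8: 9693   i=9: 7633     …   i=31: 6828
  i=32: 6315
Match at i=32, j=82: x = 32·113 + 82 = 3698.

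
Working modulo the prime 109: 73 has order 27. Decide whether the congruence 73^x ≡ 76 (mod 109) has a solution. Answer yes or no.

no

76 ∈ ⟨73⟩ iff 76^27 ≡ 1 (mod 109), since |⟨73⟩| = 27.
76^27 mod 109 = 33.
Since 33 ≠ 1, 76 does not lie in the subgroup.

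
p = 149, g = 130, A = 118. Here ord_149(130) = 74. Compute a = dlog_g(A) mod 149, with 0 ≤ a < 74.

65

Baby-step giant-step with m = ceil(sqrt(74)) = 9.
Baby table (130^j mod 149 for j=0..8):
  0:1  1:130  2:63  3:144  4:95  5:132  6:25  7:121
  8:85
Giant step factor: 130^(-9) ≡ 118 (mod 149).
Scan 118·118^i mod 149 for i = 0, 1, …:
  i=0: 118   i=1: 67   i=2: 9   i=3: 19
  i=4: 7   i=5: 81   i=6: 22   i=7: 63
Match at i=7, j=2: a = 7·9 + 2 = 65.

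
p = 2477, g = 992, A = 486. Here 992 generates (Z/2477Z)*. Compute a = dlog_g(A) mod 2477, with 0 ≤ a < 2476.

Baby-step giant-step with m = ceil(sqrt(2476)) = 50.
Baby table (992^j mod 2477 for j=0..49):
  0:1  1:992  2:695  3:834  4:10  5:12  6:1996  7:909
  8:100  9:120  10:144  11:1659  12:1000  13:1200  14:1440  15:1728
  16:92  17:2092  18:2015  19:2418  20:920  21:1104  22:334  23:1887
  24:1769  25:1132  26:863  27:1531  28:351  29:1412  30:1199  31:448
  32:1033  33:1735  34:2082  35:2003  36:422  37:11  38:1004  39:214
  40:1743  41:110  42:132  43:2140  44:91  45:1100  46:1320  47:1584
  48:910  49:1092
Giant step factor: 992^(-50) ≡ 1161 (mod 2477).
Scan 486·1161^i mod 2477 for i = 0, 1, …:
  i=0: 486   i=1: 1967   i=2: 2370   i=3: 2100
  i=4: 732   i=5: 241   i=6: 2377   i=7: 319
  i=8: 1286   i=9: 1892     …   i=29: 782
  i=30: 1320
Match at i=30, j=46: a = 30·50 + 46 = 1546.

1546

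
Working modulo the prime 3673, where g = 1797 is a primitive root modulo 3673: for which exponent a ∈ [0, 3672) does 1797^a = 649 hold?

3501

Baby-step giant-step with m = ceil(sqrt(3672)) = 61.
Baby table (1797^j mod 3673 for j=0..60):
  0:1  1:1797  2:642  3:352  4:788  5:1931  6:2695  7:1901
  8:207  9:1006  10:666  11:3077  12:1504  13:3033  14:3242  15:496
  16:2446  17:2554  18:1961  19:1510  20:2796  21:3421  22:2608  23:3501
  24:3121  25:3439  26:1897  27:365  28:2111  29:2931  30:3598  31:1126
  32:3272  33:2984  34:3341  35:2095  36:3563  37:672  38:2840  39:1683
  40:1472  41:624  42:1063  43:251  44:2941  45:3203  46:200  47:3119
  48:3518  49:613  50:3334  51:535  52:2742  53:1881  54:997  55:2858
  56:972  57:2009  58:3287  59:555  60:1952
Giant step factor: 1797^(-61) ≡ 380 (mod 3673).
Scan 649·380^i mod 3673 for i = 0, 1, …:
  i=0: 649   i=1: 529   i=2: 2678   i=3: 219
  i=4: 2414   i=5: 2743   i=6: 2881   i=7: 226
  i=8: 1401   i=9: 3468     …   i=56: 2357
  i=57: 3121
Match at i=57, j=24: a = 57·61 + 24 = 3501.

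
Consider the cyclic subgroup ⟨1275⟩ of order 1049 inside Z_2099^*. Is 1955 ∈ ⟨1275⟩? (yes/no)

no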